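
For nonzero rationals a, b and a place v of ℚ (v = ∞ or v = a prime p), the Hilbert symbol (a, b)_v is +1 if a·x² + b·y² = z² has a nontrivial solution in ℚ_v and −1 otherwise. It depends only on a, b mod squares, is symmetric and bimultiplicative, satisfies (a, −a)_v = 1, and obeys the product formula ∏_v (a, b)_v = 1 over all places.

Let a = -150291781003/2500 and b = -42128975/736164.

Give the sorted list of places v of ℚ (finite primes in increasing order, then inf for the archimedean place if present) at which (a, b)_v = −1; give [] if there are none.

[13, 17, 19, 23, 29, inf]

(a, b) ≡ (-1153243, -119) mod (ℚ^×)²; places V = {2, 3, 5, 7, 11, 13, 17, 19, 23, 29, ∞}.
(a,b)_13: α=1, u≡12; β=-2, v≡8 (mod 13); (12|13)=+1, (8|13)=-1; sign (−1)^0·+1^-2·-1^1 = -1.
(a,b)_11: α=0, u≡7; β=-2, v≡2 (mod 11); (7|11)=-1, (2|11)=-1; sign (−1)^0·-1^-2·-1^0 = +1.
(a,b)_5: α=-4, u≡3; β=2, v≡4 (mod 5); (3|5)=-1, (4|5)=+1; sign (−1)^0·-1^2·+1^-4 = +1.
(a,b)_23: α=1, u≡7; β=0, v≡11 (mod 23); (7|23)=-1, (11|23)=-1; sign (−1)^0·-1^0·-1^1 = -1.
(a,b)_7: α=1, u≡6; β=3, v≡2 (mod 7); (6|7)=-1, (2|7)=+1; sign (−1)^1·-1^3·+1^1 = +1.
(a,b)_2: α=-2, β=-2; u≡5, v≡1 (mod 8); ε(u)ε(v)=0·0, αω(v)=-2·0, βω(u)=-2·1; sum ≡ 0  ⇒  +1.
(a,b)_17: α=0, u≡14; β=3, v≡6 (mod 17); (14|17)=-1, (6|17)=-1; sign (−1)^0·-1^3·-1^0 = -1.
(a,b)_∞: sgn(-1153243)=−, sgn(-119)=−, so -1.
(a,b)_3: α=0, u≡2; β=-2, v≡1 (mod 3); (2|3)=-1, (1|3)=+1; sign (−1)^0·-1^-2·+1^0 = +1.
(a,b)_29: α=1, u≡26; β=0, v≡8 (mod 29); (26|29)=-1, (8|29)=-1; sign (−1)^0·-1^0·-1^1 = -1.
(a,b)_19: α=5, u≡18; β=0, v≡18 (mod 19); (18|19)=-1, (18|19)=-1; sign (−1)^0·-1^0·-1^5 = -1.
|Ram(-1153243, -119)| = 6, even; anisotropic at {13, 17, 19, 23, 29, ∞}.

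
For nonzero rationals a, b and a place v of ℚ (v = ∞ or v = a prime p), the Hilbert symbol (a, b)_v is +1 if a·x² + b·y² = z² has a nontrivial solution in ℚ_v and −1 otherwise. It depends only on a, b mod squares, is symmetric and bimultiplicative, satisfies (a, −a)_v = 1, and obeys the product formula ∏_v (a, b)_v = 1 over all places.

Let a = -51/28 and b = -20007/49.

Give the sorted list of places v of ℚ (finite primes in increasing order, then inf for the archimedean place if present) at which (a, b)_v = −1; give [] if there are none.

[3, 7, 13, inf]

(a, b) ≡ (-357, -247) mod (ℚ^×)²; places V = {2, 3, 7, 13, 17, 19, ∞}.
(a,b)_17: α=1, u≡9; β=0, v≡16 (mod 17); (9|17)=+1, (16|17)=+1; sign (−1)^0·+1^0·+1^1 = +1.
(a,b)_7: α=-1, u≡3; β=-2, v≡6 (mod 7); (3|7)=-1, (6|7)=-1; sign (−1)^0·-1^-2·-1^-1 = -1.
(a,b)_∞: sgn(-357)=−, sgn(-247)=−, so -1.
(a,b)_3: α=1, u≡1; β=4, v≡2 (mod 3); (1|3)=+1, (2|3)=-1; sign (−1)^0·+1^4·-1^1 = -1.
(a,b)_2: α=-2, β=0; u≡3, v≡1 (mod 8); ε(u)ε(v)=1·0, αω(v)=-2·0, βω(u)=0·1; sum ≡ 0  ⇒  +1.
(a,b)_13: α=0, u≡7; β=1, v≡6 (mod 13); (7|13)=-1, (6|13)=-1; sign (−1)^0·-1^1·-1^0 = -1.
(a,b)_19: α=0, u≡7; β=1, v≡1 (mod 19); (7|19)=+1, (1|19)=+1; sign (−1)^0·+1^1·+1^0 = +1.
|Ram(-357, -247)| = 4, even; anisotropic at {3, 7, 13, ∞}.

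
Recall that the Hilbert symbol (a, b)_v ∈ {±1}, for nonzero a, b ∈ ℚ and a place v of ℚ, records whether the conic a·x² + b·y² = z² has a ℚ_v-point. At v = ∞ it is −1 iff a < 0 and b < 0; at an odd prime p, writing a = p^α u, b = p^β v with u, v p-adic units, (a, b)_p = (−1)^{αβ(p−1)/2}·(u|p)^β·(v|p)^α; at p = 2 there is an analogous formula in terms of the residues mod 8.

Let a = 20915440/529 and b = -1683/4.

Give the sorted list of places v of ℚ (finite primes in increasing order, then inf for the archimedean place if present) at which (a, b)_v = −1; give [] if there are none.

[5, 11, 13, 17]

Mod squares: a ≡ 7735, b ≡ -187. Check v ∈ {∞, 2, 3, 5, 7, 11, 13, 17, 23}.
v=7: a=7^1·(≡3), b=7^0·(≡1) mod 7; (3|7)=-1, (1|7)=+1; (−1)^{1·0·3}·(-1)^0·(+1)^1 = +1.
v=∞: 7735 > 0 and -187 < 0  ⇒  (a,b)_∞ = +1.
v=23: a=23^-2·(≡22), b=23^0·(≡22) mod 23; (22|23)=-1, (22|23)=-1; (−1)^{-2·0·11}·(-1)^0·(-1)^-2 = +1.
v=11: a=11^0·(≡7), b=11^1·(≡3) mod 11; (7|11)=-1, (3|11)=+1; (−1)^{0·1·5}·(-1)^1·(+1)^0 = -1.
v=3: a=3^0·(≡1), b=3^2·(≡2) mod 3; (1|3)=+1, (2|3)=-1; (−1)^{0·2·1}·(+1)^2·(-1)^0 = +1.
v=17: a=17^1·(≡15), b=17^1·(≡5) mod 17; (15|17)=+1, (5|17)=-1; (−1)^{1·1·8}·(+1)^1·(-1)^1 = -1.
v=2: v_2(a)=4, v_2(b)=-2; units ≡ 7, 5 (mod 8); ε·ε+αω+βω = 1·0+4·1+-2·0 ≡ 0  ⇒  (a,b)_2 = +1.
v=13: a=13^3·(≡12), b=13^0·(≡5) mod 13; (12|13)=+1, (5|13)=-1; (−1)^{3·0·6}·(+1)^0·(-1)^3 = -1.
v=5: a=5^1·(≡2), b=5^0·(≡3) mod 5; (2|5)=-1, (3|5)=-1; (−1)^{1·0·2}·(-1)^0·(-1)^1 = -1.
(7735, -187 / ℚ) ramifies at {5, 11, 13, 17}: a division algebra.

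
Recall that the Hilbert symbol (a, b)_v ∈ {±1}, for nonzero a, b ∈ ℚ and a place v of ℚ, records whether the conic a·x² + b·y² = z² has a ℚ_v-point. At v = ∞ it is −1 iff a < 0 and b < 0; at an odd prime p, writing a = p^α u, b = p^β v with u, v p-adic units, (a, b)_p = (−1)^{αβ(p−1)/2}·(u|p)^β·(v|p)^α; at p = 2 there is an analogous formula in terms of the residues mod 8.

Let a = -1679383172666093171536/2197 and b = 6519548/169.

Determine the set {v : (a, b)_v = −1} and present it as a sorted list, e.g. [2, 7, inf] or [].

Mod squares: a ≡ -7657, b ≡ 33263. Check v ∈ {∞, 2, 7, 13, 19, 29, 31, 37}.
v=29: a=29^2·(≡16), b=29^1·(≡5) mod 29; (16|29)=+1, (5|29)=+1; (−1)^{2·1·14}·(+1)^1·(+1)^2 = +1.
v=13: a=13^-3·(≡1), b=13^-2·(≡9) mod 13; (1|13)=+1, (9|13)=+1; (−1)^{-3·-2·6}·(+1)^-2·(+1)^-3 = +1.
v=37: a=37^4·(≡14), b=37^1·(≡4) mod 37; (14|37)=-1, (4|37)=+1; (−1)^{4·1·18}·(-1)^1·(+1)^4 = -1.
v=7: a=7^6·(≡1), b=7^2·(≡3) mod 7; (1|7)=+1, (3|7)=-1; (−1)^{6·2·3}·(+1)^2·(-1)^6 = +1.
v=2: v_2(a)=4, v_2(b)=2; units ≡ 7, 7 (mod 8); ε·ε+αω+βω = 1·1+4·0+2·0 ≡ 1  ⇒  (a,b)_2 = -1.
v=31: a=31^3·(≡20), b=31^1·(≡18) mod 31; (20|31)=+1, (18|31)=+1; (−1)^{3·1·15}·(+1)^1·(+1)^3 = -1.
v=∞: -7657 < 0 and 33263 > 0  ⇒  (a,b)_∞ = +1.
v=19: a=19^1·(≡13), b=19^0·(≡18) mod 19; (13|19)=-1, (18|19)=-1; (−1)^{1·0·9}·(-1)^0·(-1)^1 = -1.
|Ram(-7657, 33263)| = 4, even; anisotropic at {2, 19, 31, 37}.

[2, 19, 31, 37]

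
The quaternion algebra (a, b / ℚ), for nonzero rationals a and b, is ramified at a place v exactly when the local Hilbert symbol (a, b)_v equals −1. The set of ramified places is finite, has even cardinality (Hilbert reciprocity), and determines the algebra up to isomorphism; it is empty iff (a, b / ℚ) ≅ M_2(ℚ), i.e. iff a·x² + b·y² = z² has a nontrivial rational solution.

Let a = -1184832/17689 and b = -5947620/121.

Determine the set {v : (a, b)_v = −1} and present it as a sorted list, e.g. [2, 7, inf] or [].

[2, 5, 17, inf]

(a, b) ≡ (-17, -105) mod (ℚ^×)²; places V = {2, 3, 5, 7, 11, 17, 19, ∞}.
(a,b)_19: α=-2, u≡18; β=0, v≡1 (mod 19); (18|19)=-1, (1|19)=+1; sign (−1)^0·-1^0·+1^-2 = +1.
(a,b)_2: α=6, β=2; u≡7, v≡7 (mod 8); ε(u)ε(v)=1·1, αω(v)=6·0, βω(u)=2·0; sum ≡ 1  ⇒  -1.
(a,b)_7: α=-2, u≡4; β=3, v≡3 (mod 7); (4|7)=+1, (3|7)=-1; sign (−1)^0·+1^3·-1^-2 = +1.
(a,b)_17: α=1, u≡8; β=2, v≡12 (mod 17); (8|17)=+1, (12|17)=-1; sign (−1)^0·+1^2·-1^1 = -1.
(a,b)_11: α=2, u≡9; β=-2, v≡3 (mod 11); (9|11)=+1, (3|11)=+1; sign (−1)^0·+1^-2·+1^2 = +1.
(a,b)_5: α=0, u≡2; β=1, v≡1 (mod 5); (2|5)=-1, (1|5)=+1; sign (−1)^0·-1^1·+1^0 = -1.
(a,b)_∞: sgn(-17)=−, sgn(-105)=−, so -1.
(a,b)_3: α=2, u≡1; β=1, v≡1 (mod 3); (1|3)=+1, (1|3)=+1; sign (−1)^0·+1^1·+1^2 = +1.
|Ram(-17, -105)| = 4, even; anisotropic at {2, 5, 17, ∞}.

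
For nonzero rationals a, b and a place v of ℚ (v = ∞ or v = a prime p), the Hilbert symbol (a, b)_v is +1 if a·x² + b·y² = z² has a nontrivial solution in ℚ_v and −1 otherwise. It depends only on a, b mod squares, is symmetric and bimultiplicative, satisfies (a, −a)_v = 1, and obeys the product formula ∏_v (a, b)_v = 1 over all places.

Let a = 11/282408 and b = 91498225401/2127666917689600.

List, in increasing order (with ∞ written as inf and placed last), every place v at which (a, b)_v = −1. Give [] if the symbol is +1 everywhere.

[3, 17]

Mod squares: a ≡ 462, b ≡ 561. Check v ∈ {∞, 2, 3, 5, 7, 11, 17, 41, 43}.
v=∞: 462 > 0 and 561 > 0  ⇒  (a,b)_∞ = +1.
v=5: a=5^0·(≡2), b=5^-2·(≡4) mod 5; (2|5)=-1, (4|5)=+1; (−1)^{0·-2·2}·(-1)^-2·(+1)^0 = +1.
v=2: v_2(a)=-3, v_2(b)=-8; units ≡ 7, 1 (mod 8); ε·ε+αω+βω = 1·0+-3·0+-8·0 ≡ 0  ⇒  (a,b)_2 = +1.
v=43: a=43^0·(≡2), b=43^2·(≡12) mod 43; (2|43)=-1, (12|43)=-1; (−1)^{0·2·21}·(-1)^2·(-1)^0 = +1.
v=3: a=3^-1·(≡1), b=3^7·(≡1) mod 3; (1|3)=+1, (1|3)=+1; (−1)^{-1·7·1}·(+1)^7·(+1)^-1 = -1.
v=41: a=41^-2·(≡13), b=41^-4·(≡17) mod 41; (13|41)=-1, (17|41)=-1; (−1)^{-2·-4·20}·(-1)^-4·(-1)^-2 = +1.
v=11: a=11^1·(≡9), b=11^3·(≡10) mod 11; (9|11)=+1, (10|11)=-1; (−1)^{1·3·5}·(+1)^3·(-1)^1 = +1.
v=7: a=7^-1·(≡6), b=7^-6·(≡1) mod 7; (6|7)=-1, (1|7)=+1; (−1)^{-1·-6·3}·(-1)^-6·(+1)^-1 = +1.
v=17: a=17^0·(≡7), b=17^1·(≡16) mod 17; (7|17)=-1, (16|17)=+1; (−1)^{0·1·8}·(-1)^1·(+1)^0 = -1.
|Ram(462, 561)| = 2, even; anisotropic at {3, 17}.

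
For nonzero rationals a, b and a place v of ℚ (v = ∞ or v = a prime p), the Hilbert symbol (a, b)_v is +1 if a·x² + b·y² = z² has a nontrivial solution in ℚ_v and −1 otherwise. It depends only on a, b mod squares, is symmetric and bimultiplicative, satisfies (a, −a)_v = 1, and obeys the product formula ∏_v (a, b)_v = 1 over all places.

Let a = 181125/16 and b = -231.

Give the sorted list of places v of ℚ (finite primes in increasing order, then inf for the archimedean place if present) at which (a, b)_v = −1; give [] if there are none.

(a, b) ≡ (805, -231) mod (ℚ^×)²; places V = {2, 3, 5, 7, 11, 23, ∞}.
(a,b)_5: α=3, u≡4; β=0, v≡4 (mod 5); (4|5)=+1, (4|5)=+1; sign (−1)^0·+1^0·+1^3 = +1.
(a,b)_2: α=-4, β=0; u≡5, v≡1 (mod 8); ε(u)ε(v)=0·0, αω(v)=-4·0, βω(u)=0·1; sum ≡ 0  ⇒  +1.
(a,b)_7: α=1, u≡5; β=1, v≡2 (mod 7); (5|7)=-1, (2|7)=+1; sign (−1)^1·-1^1·+1^1 = +1.
(a,b)_3: α=2, u≡1; β=1, v≡1 (mod 3); (1|3)=+1, (1|3)=+1; sign (−1)^0·+1^1·+1^2 = +1.
(a,b)_∞: sgn(805)=+, sgn(-231)=−, so +1.
(a,b)_11: α=0, u≡2; β=1, v≡1 (mod 11); (2|11)=-1, (1|11)=+1; sign (−1)^0·-1^1·+1^0 = -1.
(a,b)_23: α=1, u≡2; β=0, v≡22 (mod 23); (2|23)=+1, (22|23)=-1; sign (−1)^0·+1^0·-1^1 = -1.
(805, -231 / ℚ) ramifies at {11, 23}: a division algebra.

[11, 23]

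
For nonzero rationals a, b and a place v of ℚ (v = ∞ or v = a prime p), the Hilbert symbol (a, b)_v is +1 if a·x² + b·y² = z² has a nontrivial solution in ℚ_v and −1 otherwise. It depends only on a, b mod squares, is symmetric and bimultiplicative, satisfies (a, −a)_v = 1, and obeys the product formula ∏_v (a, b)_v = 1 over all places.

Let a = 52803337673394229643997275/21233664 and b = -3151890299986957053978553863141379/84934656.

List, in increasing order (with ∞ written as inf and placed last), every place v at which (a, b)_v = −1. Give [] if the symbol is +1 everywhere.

[7, 11, 23, 37]

Mod squares: a ≡ 11891, b ≡ -21099497419. Check v ∈ {∞, 2, 3, 5, 7, 11, 13, 17, 23, 29, 31, 37, 47}.
v=31: a=31^2·(≡28), b=31^3·(≡9) mod 31; (28|31)=+1, (9|31)=+1; (−1)^{2·3·15}·(+1)^3·(+1)^2 = +1.
v=23: a=23^1·(≡17), b=23^1·(≡20) mod 23; (17|23)=-1, (20|23)=-1; (−1)^{1·1·11}·(-1)^1·(-1)^1 = -1.
v=37: a=37^4·(≡2), b=37^5·(≡1) mod 37; (2|37)=-1, (1|37)=+1; (−1)^{4·5·18}·(-1)^5·(+1)^4 = -1.
v=13: a=13^2·(≡10), b=13^3·(≡5) mod 13; (10|13)=+1, (5|13)=-1; (−1)^{2·3·6}·(+1)^3·(-1)^2 = +1.
v=2: v_2(a)=-18, v_2(b)=-20; units ≡ 3, 5 (mod 8); ε·ε+αω+βω = 1·0+-18·1+-20·1 ≡ 0  ⇒  (a,b)_2 = +1.
v=11: a=11^1·(≡3), b=11^1·(≡4) mod 11; (3|11)=+1, (4|11)=+1; (−1)^{1·1·5}·(+1)^1·(+1)^1 = -1.
v=3: a=3^-4·(≡2), b=3^-4·(≡2) mod 3; (2|3)=-1, (2|3)=-1; (−1)^{-4·-4·1}·(-1)^-4·(-1)^-4 = +1.
v=17: a=17^2·(≡16), b=17^3·(≡12) mod 17; (16|17)=+1, (12|17)=-1; (−1)^{2·3·8}·(+1)^3·(-1)^2 = +1.
v=5: a=5^2·(≡4), b=5^0·(≡1) mod 5; (4|5)=+1, (1|5)=+1; (−1)^{2·0·2}·(+1)^0·(+1)^2 = +1.
v=47: a=47^1·(≡4), b=47^1·(≡13) mod 47; (4|47)=+1, (13|47)=-1; (−1)^{1·1·23}·(+1)^1·(-1)^1 = +1.
v=7: a=7^4·(≡5), b=7^5·(≡3) mod 7; (5|7)=-1, (3|7)=-1; (−1)^{4·5·3}·(-1)^5·(-1)^4 = -1.
v=∞: 11891 > 0 and -21099497419 < 0  ⇒  (a,b)_∞ = +1.
v=29: a=29^2·(≡6), b=29^4·(≡2) mod 29; (6|29)=+1, (2|29)=-1; (−1)^{2·4·14}·(+1)^4·(-1)^2 = +1.
(11891, -21099497419 / ℚ) ramifies at {7, 11, 23, 37}: a division algebra.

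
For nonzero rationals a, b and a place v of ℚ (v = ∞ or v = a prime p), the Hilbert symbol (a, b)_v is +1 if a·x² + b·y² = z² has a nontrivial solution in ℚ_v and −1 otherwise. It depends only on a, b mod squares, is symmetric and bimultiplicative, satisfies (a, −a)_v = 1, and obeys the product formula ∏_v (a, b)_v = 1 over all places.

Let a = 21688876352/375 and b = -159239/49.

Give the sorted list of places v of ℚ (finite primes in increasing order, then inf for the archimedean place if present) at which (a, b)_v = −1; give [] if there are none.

[13, 17]

(a, b) ≡ (42010995, -551) mod (ℚ^×)²; places V = {2, 3, 5, 7, 11, 13, 17, 19, 23, 29, ∞}.
(a,b)_7: α=0, u≡6; β=-2, v≡4 (mod 7); (6|7)=-1, (4|7)=+1; sign (−1)^0·-1^-2·+1^0 = +1.
(a,b)_19: α=1, u≡8; β=1, v≡5 (mod 19); (8|19)=-1, (5|19)=+1; sign (−1)^1·-1^1·+1^1 = +1.
(a,b)_2: α=6, β=0; u≡3, v≡1 (mod 8); ε(u)ε(v)=1·0, αω(v)=6·0, βω(u)=0·1; sum ≡ 0  ⇒  +1.
(a,b)_17: α=1, u≡1; β=2, v≡12 (mod 17); (1|17)=+1, (12|17)=-1; sign (−1)^0·+1^2·-1^1 = -1.
(a,b)_3: α=-1, u≡1; β=0, v≡1 (mod 3); (1|3)=+1, (1|3)=+1; sign (−1)^0·+1^0·+1^-1 = +1.
(a,b)_11: α=2, u≡9; β=0, v≡6 (mod 11); (9|11)=+1, (6|11)=-1; sign (−1)^0·+1^0·-1^2 = +1.
(a,b)_13: α=1, u≡10; β=0, v≡5 (mod 13); (10|13)=+1, (5|13)=-1; sign (−1)^0·+1^0·-1^1 = -1.
(a,b)_29: α=1, u≡11; β=1, v≡14 (mod 29); (11|29)=-1, (14|29)=-1; sign (−1)^0·-1^1·-1^1 = +1.
(a,b)_∞: sgn(42010995)=+, sgn(-551)=−, so +1.
(a,b)_23: α=1, u≡14; β=0, v≡12 (mod 23); (14|23)=-1, (12|23)=+1; sign (−1)^0·-1^0·+1^1 = +1.
(a,b)_5: α=-3, u≡4; β=0, v≡4 (mod 5); (4|5)=+1, (4|5)=+1; sign (−1)^0·+1^0·+1^-3 = +1.
Ram(42010995, -551) = {13, 17}; no ℚ_13-point on the conic.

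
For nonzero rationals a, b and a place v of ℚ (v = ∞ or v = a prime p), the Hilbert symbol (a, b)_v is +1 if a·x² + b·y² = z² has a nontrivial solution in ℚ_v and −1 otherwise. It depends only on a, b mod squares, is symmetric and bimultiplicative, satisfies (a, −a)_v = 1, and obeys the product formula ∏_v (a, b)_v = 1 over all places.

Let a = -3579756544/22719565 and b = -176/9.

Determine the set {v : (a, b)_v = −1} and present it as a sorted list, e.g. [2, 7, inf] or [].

Mod squares: a ≡ -7735, b ≡ -11. Check v ∈ {∞, 2, 3, 5, 7, 11, 13, 17, 47}.
v=11: a=11^-2·(≡9), b=11^1·(≡8) mod 11; (9|11)=+1, (8|11)=-1; (−1)^{-2·1·5}·(+1)^1·(-1)^-2 = +1.
v=∞: -7735 < 0 and -11 < 0  ⇒  (a,b)_∞ = -1.
v=13: a=13^1·(≡9), b=13^0·(≡5) mod 13; (9|13)=+1, (5|13)=-1; (−1)^{1·0·6}·(+1)^0·(-1)^1 = -1.
v=7: a=7^5·(≡4), b=7^0·(≡3) mod 7; (4|7)=+1, (3|7)=-1; (−1)^{5·0·3}·(+1)^0·(-1)^5 = -1.
v=3: a=3^0·(≡2), b=3^-2·(≡1) mod 3; (2|3)=-1, (1|3)=+1; (−1)^{0·-2·1}·(-1)^-2·(+1)^0 = +1.
v=5: a=5^-1·(≡2), b=5^0·(≡1) mod 5; (2|5)=-1, (1|5)=+1; (−1)^{-1·0·2}·(-1)^0·(+1)^-1 = +1.
v=47: a=47^-2·(≡5), b=47^0·(≡17) mod 47; (5|47)=-1, (17|47)=+1; (−1)^{-2·0·23}·(-1)^0·(+1)^-2 = +1.
v=17: a=17^-1·(≡4), b=17^0·(≡5) mod 17; (4|17)=+1, (5|17)=-1; (−1)^{-1·0·8}·(+1)^0·(-1)^-1 = -1.
v=2: v_2(a)=14, v_2(b)=4; units ≡ 1, 5 (mod 8); ε·ε+αω+βω = 0·0+14·1+4·0 ≡ 0  ⇒  (a,b)_2 = +1.
Ram(-7735, -11) = {7, 13, 17, ∞}; no ℚ_7-point on the conic.

[7, 13, 17, inf]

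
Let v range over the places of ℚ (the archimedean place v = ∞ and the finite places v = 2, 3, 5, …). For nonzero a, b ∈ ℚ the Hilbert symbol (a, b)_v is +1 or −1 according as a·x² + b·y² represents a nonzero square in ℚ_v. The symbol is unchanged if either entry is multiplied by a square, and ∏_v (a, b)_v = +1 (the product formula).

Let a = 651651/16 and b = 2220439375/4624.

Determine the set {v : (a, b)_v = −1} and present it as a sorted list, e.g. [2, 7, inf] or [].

[2, 7, 11, 13, 29, 43]

Mod squares: a ≡ 13299, b ≡ 3552703. Check v ∈ {∞, 2, 3, 5, 7, 11, 13, 17, 29, 31, 37, 43}.
v=13: a=13^1·(≡4), b=13^0·(≡7) mod 13; (4|13)=+1, (7|13)=-1; (−1)^{1·0·6}·(+1)^0·(-1)^1 = -1.
v=11: a=11^1·(≡10), b=11^1·(≡10) mod 11; (10|11)=-1, (10|11)=-1; (−1)^{1·1·5}·(-1)^1·(-1)^1 = -1.
v=43: a=43^0·(≡26), b=43^1·(≡18) mod 43; (26|43)=-1, (18|43)=-1; (−1)^{0·1·21}·(-1)^1·(-1)^0 = -1.
v=5: a=5^0·(≡1), b=5^4·(≡2) mod 5; (1|5)=+1, (2|5)=-1; (−1)^{0·4·2}·(+1)^4·(-1)^0 = +1.
v=17: a=17^0·(≡10), b=17^-2·(≡2) mod 17; (10|17)=-1, (2|17)=+1; (−1)^{0·-2·8}·(-1)^-2·(+1)^0 = +1.
v=31: a=31^1·(≡6), b=31^0·(≡10) mod 31; (6|31)=-1, (10|31)=+1; (−1)^{1·0·15}·(-1)^0·(+1)^1 = +1.
v=3: a=3^1·(≡2), b=3^0·(≡1) mod 3; (2|3)=-1, (1|3)=+1; (−1)^{1·0·1}·(-1)^0·(+1)^1 = +1.
v=29: a=29^0·(≡14), b=29^1·(≡18) mod 29; (14|29)=-1, (18|29)=-1; (−1)^{0·1·14}·(-1)^1·(-1)^0 = -1.
v=∞: 13299 > 0 and 3552703 > 0  ⇒  (a,b)_∞ = +1.
v=7: a=7^2·(≡3), b=7^1·(≡4) mod 7; (3|7)=-1, (4|7)=+1; (−1)^{2·1·3}·(-1)^1·(+1)^2 = -1.
v=37: a=37^0·(≡12), b=37^1·(≡16) mod 37; (12|37)=+1, (16|37)=+1; (−1)^{0·1·18}·(+1)^1·(+1)^0 = +1.
v=2: v_2(a)=-4, v_2(b)=-4; units ≡ 3, 7 (mod 8); ε·ε+αω+βω = 1·1+-4·0+-4·1 ≡ 1  ⇒  (a,b)_2 = -1.
(13299, 3552703 / ℚ) ramifies at {2, 7, 11, 13, 29, 43}: a division algebra.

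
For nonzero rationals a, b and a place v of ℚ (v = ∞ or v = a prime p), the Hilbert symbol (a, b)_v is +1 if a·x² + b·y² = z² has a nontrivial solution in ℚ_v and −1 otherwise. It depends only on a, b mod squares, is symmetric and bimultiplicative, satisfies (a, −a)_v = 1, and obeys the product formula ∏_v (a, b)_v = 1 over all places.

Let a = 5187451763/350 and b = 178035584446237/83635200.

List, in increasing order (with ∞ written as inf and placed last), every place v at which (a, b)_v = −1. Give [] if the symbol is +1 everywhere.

Mod squares: a ≡ 100282, b ≡ 732711. Check v ∈ {∞, 2, 3, 5, 7, 11, 13, 19, 23, 29, 37, 41}.
v=13: a=13^1·(≡2), b=13^0·(≡2) mod 13; (2|13)=-1, (2|13)=-1; (−1)^{1·0·6}·(-1)^0·(-1)^1 = -1.
v=3: a=3^0·(≡1), b=3^-3·(≡1) mod 3; (1|3)=+1, (1|3)=+1; (−1)^{0·-3·1}·(+1)^-3·(+1)^0 = +1.
v=7: a=7^-1·(≡4), b=7^5·(≡1) mod 7; (4|7)=+1, (1|7)=+1; (−1)^{-1·5·3}·(+1)^5·(+1)^-1 = -1.
v=∞: 100282 > 0 and 732711 > 0  ⇒  (a,b)_∞ = +1.
v=29: a=29^1·(≡25), b=29^2·(≡21) mod 29; (25|29)=+1, (21|29)=-1; (−1)^{1·2·14}·(+1)^2·(-1)^1 = -1.
v=11: a=11^0·(≡6), b=11^-2·(≡3) mod 11; (6|11)=-1, (3|11)=+1; (−1)^{0·-2·5}·(-1)^-2·(+1)^0 = +1.
v=5: a=5^-2·(≡2), b=5^-2·(≡4) mod 5; (2|5)=-1, (4|5)=+1; (−1)^{-2·-2·2}·(-1)^-2·(+1)^-2 = +1.
v=37: a=37^2·(≡36), b=37^1·(≡5) mod 37; (36|37)=+1, (5|37)=-1; (−1)^{2·1·18}·(+1)^1·(-1)^2 = +1.
v=41: a=41^0·(≡20), b=41^1·(≡40) mod 41; (20|41)=+1, (40|41)=+1; (−1)^{0·1·20}·(+1)^1·(+1)^0 = +1.
v=19: a=19^1·(≡13), b=19^2·(≡2) mod 19; (13|19)=-1, (2|19)=-1; (−1)^{1·2·9}·(-1)^2·(-1)^1 = -1.
v=2: v_2(a)=-1, v_2(b)=-10; units ≡ 5, 7 (mod 8); ε·ε+αω+βω = 0·1+-1·0+-10·1 ≡ 0  ⇒  (a,b)_2 = +1.
v=23: a=23^2·(≡1), b=23^1·(≡6) mod 23; (1|23)=+1, (6|23)=+1; (−1)^{2·1·11}·(+1)^1·(+1)^2 = +1.
Ram(100282, 732711) = {7, 13, 19, 29}; no ℚ_7-point on the conic.

[7, 13, 19, 29]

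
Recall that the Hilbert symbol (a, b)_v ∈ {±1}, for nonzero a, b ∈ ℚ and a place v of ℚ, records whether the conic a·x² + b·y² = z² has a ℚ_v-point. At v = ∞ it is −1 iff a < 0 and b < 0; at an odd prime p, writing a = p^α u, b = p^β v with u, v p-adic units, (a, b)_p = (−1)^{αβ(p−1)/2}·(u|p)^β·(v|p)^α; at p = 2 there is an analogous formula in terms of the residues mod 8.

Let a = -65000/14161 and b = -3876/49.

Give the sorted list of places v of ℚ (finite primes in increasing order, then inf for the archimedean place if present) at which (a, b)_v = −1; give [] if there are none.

[2, 13, 19, inf]

(a, b) ≡ (-26, -969) mod (ℚ^×)²; places V = {2, 3, 5, 7, 13, 17, 19, ∞}.
(a,b)_5: α=4, u≡1; β=0, v≡1 (mod 5); (1|5)=+1, (1|5)=+1; sign (−1)^0·+1^0·+1^4 = +1.
(a,b)_∞: sgn(-26)=−, sgn(-969)=−, so -1.
(a,b)_2: α=3, β=2; u≡3, v≡7 (mod 8); ε(u)ε(v)=1·1, αω(v)=3·0, βω(u)=2·1; sum ≡ 1  ⇒  -1.
(a,b)_19: α=0, u≡3; β=1, v≡16 (mod 19); (3|19)=-1, (16|19)=+1; sign (−1)^0·-1^1·+1^0 = -1.
(a,b)_17: α=-2, u≡13; β=1, v≡12 (mod 17); (13|17)=+1, (12|17)=-1; sign (−1)^0·+1^1·-1^-2 = +1.
(a,b)_13: α=1, u≡11; β=0, v≡5 (mod 13); (11|13)=-1, (5|13)=-1; sign (−1)^0·-1^0·-1^1 = -1.
(a,b)_3: α=0, u≡1; β=1, v≡1 (mod 3); (1|3)=+1, (1|3)=+1; sign (−1)^0·+1^1·+1^0 = +1.
(a,b)_7: α=-2, u≡1; β=-2, v≡2 (mod 7); (1|7)=+1, (2|7)=+1; sign (−1)^0·+1^-2·+1^-2 = +1.
|Ram(-26, -969)| = 4, even; anisotropic at {2, 13, 19, ∞}.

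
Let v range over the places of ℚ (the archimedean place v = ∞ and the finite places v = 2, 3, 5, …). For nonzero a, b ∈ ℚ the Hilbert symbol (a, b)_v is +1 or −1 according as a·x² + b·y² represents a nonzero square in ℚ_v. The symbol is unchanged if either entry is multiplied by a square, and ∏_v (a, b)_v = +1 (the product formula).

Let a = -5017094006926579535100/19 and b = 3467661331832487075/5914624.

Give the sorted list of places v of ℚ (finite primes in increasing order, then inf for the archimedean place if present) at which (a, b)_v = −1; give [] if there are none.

[2, 17, 19, 43]

(a, b) ≡ (-5958381, 3) mod (ℚ^×)²; places V = {2, 3, 5, 11, 13, 17, 19, 43, ∞}.
(a,b)_11: α=7, u≡10; β=6, v≡5 (mod 11); (10|11)=-1, (5|11)=+1; sign (−1)^0·-1^6·+1^7 = +1.
(a,b)_2: α=2, β=-14; u≡3, v≡3 (mod 8); ε(u)ε(v)=1·1, αω(v)=2·1, βω(u)=-14·1; sum ≡ 1  ⇒  -1.
(a,b)_13: α=3, u≡4; β=2, v≡3 (mod 13); (4|13)=+1, (3|13)=+1; sign (−1)^0·+1^2·+1^3 = +1.
(a,b)_43: α=3, u≡34; β=2, v≡33 (mod 43); (34|43)=-1, (33|43)=-1; sign (−1)^0·-1^2·-1^3 = -1.
(a,b)_17: α=3, u≡13; β=4, v≡3 (mod 17); (13|17)=+1, (3|17)=-1; sign (−1)^0·+1^4·-1^3 = -1.
(a,b)_3: α=1, u≡2; β=1, v≡1 (mod 3); (2|3)=-1, (1|3)=+1; sign (−1)^1·-1^1·+1^1 = +1.
(a,b)_∞: sgn(-5958381)=−, sgn(3)=+, so +1.
(a,b)_19: α=-1, u≡10; β=-2, v≡13 (mod 19); (10|19)=-1, (13|19)=-1; sign (−1)^0·-1^-2·-1^-1 = -1.
(a,b)_5: α=2, u≡4; β=2, v≡2 (mod 5); (4|5)=+1, (2|5)=-1; sign (−1)^0·+1^2·-1^2 = +1.
Ram(-5958381, 3) = {2, 17, 19, 43}; no ℚ_2-point on the conic.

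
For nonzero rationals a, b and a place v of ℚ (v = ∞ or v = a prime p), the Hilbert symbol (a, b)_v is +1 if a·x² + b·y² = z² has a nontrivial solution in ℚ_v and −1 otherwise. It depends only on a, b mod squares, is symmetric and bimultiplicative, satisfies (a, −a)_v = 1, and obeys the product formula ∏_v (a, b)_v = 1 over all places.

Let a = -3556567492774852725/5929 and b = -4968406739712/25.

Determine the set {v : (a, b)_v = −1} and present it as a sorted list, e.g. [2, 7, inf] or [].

[13, inf]

(a, b) ≡ (-141, -51987) mod (ℚ^×)²; places V = {2, 3, 5, 7, 11, 13, 31, 43, 47, ∞}.
(a,b)_43: α=2, u≡25; β=1, v≡41 (mod 43); (25|43)=+1, (41|43)=+1; sign (−1)^0·+1^1·+1^2 = +1.
(a,b)_11: α=-2, u≡8; β=0, v≡8 (mod 11); (8|11)=-1, (8|11)=-1; sign (−1)^0·-1^0·-1^-2 = +1.
(a,b)_7: α=-2, u≡3; β=0, v≡1 (mod 7); (3|7)=-1, (1|7)=+1; sign (−1)^0·-1^0·+1^-2 = +1.
(a,b)_13: α=4, u≡11; β=3, v≡6 (mod 13); (11|13)=-1, (6|13)=-1; sign (−1)^0·-1^3·-1^4 = -1.
(a,b)_∞: sgn(-141)=−, sgn(-51987)=−, so -1.
(a,b)_5: α=2, u≡4; β=-2, v≡3 (mod 5); (4|5)=+1, (3|5)=-1; sign (−1)^0·+1^-2·-1^2 = +1.
(a,b)_2: α=0, β=8; u≡3, v≡5 (mod 8); ε(u)ε(v)=1·0, αω(v)=0·1, βω(u)=8·1; sum ≡ 0  ⇒  +1.
(a,b)_3: α=3, u≡1; β=1, v≡2 (mod 3); (1|3)=+1, (2|3)=-1; sign (−1)^1·+1^1·-1^3 = +1.
(a,b)_31: α=2, u≡18; β=1, v≡14 (mod 31); (18|31)=+1, (14|31)=+1; sign (−1)^0·+1^1·+1^2 = +1.
(a,b)_47: α=3, u≡20; β=2, v≡14 (mod 47); (20|47)=-1, (14|47)=+1; sign (−1)^0·-1^2·+1^3 = +1.
(-141, -51987 / ℚ) ramifies at {13, ∞}: a division algebra.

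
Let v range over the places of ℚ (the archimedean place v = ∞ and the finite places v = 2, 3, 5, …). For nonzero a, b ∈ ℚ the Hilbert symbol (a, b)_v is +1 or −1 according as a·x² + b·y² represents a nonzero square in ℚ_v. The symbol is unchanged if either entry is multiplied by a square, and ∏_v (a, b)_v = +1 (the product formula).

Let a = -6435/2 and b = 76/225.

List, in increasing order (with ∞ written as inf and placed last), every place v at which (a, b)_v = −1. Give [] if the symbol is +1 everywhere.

[2, 11, 13, 19]

(a, b) ≡ (-1430, 19) mod (ℚ^×)²; places V = {2, 3, 5, 11, 13, 19, ∞}.
(a,b)_∞: sgn(-1430)=−, sgn(19)=+, so +1.
(a,b)_11: α=1, u≡10; β=0, v≡2 (mod 11); (10|11)=-1, (2|11)=-1; sign (−1)^0·-1^0·-1^1 = -1.
(a,b)_2: α=-1, β=2; u≡5, v≡3 (mod 8); ε(u)ε(v)=0·1, αω(v)=-1·1, βω(u)=2·1; sum ≡ 1  ⇒  -1.
(a,b)_3: α=2, u≡1; β=-2, v≡1 (mod 3); (1|3)=+1, (1|3)=+1; sign (−1)^0·+1^-2·+1^2 = +1.
(a,b)_19: α=0, u≡3; β=1, v≡5 (mod 19); (3|19)=-1, (5|19)=+1; sign (−1)^0·-1^1·+1^0 = -1.
(a,b)_5: α=1, u≡4; β=-2, v≡4 (mod 5); (4|5)=+1, (4|5)=+1; sign (−1)^0·+1^-2·+1^1 = +1.
(a,b)_13: α=1, u≡6; β=0, v≡6 (mod 13); (6|13)=-1, (6|13)=-1; sign (−1)^0·-1^0·-1^1 = -1.
Ram(-1430, 19) = {2, 11, 13, 19}; no ℚ_2-point on the conic.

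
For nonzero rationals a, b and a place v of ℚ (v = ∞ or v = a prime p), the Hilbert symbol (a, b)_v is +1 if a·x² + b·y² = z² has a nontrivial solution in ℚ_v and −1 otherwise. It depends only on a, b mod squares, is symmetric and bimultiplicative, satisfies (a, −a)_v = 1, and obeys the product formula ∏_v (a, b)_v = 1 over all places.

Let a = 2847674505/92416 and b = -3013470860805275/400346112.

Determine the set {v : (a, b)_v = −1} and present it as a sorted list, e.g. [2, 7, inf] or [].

[3, 5, 13, 23]

Mod squares: a ≡ 345, b ≡ -897. Check v ∈ {∞, 2, 3, 5, 13, 17, 19, 23}.
v=13: a=13^4·(≡5), b=13^7·(≡9) mod 13; (5|13)=-1, (9|13)=+1; (−1)^{4·7·6}·(-1)^7·(+1)^4 = -1.
v=5: a=5^1·(≡1), b=5^2·(≡2) mod 5; (1|5)=+1, (2|5)=-1; (−1)^{1·2·2}·(+1)^2·(-1)^1 = -1.
v=17: a=17^2·(≡14), b=17^4·(≡16) mod 17; (14|17)=-1, (16|17)=+1; (−1)^{2·4·8}·(-1)^4·(+1)^2 = +1.
v=3: a=3^1·(≡1), b=3^-1·(≡1) mod 3; (1|3)=+1, (1|3)=+1; (−1)^{1·-1·1}·(+1)^-1·(+1)^1 = -1.
v=∞: 345 > 0 and -897 < 0  ⇒  (a,b)_∞ = +1.
v=23: a=23^1·(≡7), b=23^1·(≡14) mod 23; (7|23)=-1, (14|23)=-1; (−1)^{1·1·11}·(-1)^1·(-1)^1 = -1.
v=2: v_2(a)=-8, v_2(b)=-10; units ≡ 1, 7 (mod 8); ε·ε+αω+βω = 0·1+-8·0+-10·0 ≡ 0  ⇒  (a,b)_2 = +1.
v=19: a=19^-2·(≡18), b=19^-4·(≡13) mod 19; (18|19)=-1, (13|19)=-1; (−1)^{-2·-4·9}·(-1)^-4·(-1)^-2 = +1.
|Ram(345, -897)| = 4, even; anisotropic at {3, 5, 13, 23}.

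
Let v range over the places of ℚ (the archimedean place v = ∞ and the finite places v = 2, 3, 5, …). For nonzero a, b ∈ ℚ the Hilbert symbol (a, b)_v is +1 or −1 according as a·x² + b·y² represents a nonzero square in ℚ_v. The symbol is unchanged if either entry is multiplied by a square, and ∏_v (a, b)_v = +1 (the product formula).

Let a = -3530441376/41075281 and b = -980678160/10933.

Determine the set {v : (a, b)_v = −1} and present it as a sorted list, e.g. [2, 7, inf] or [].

(a, b) ≡ (-154, -5005) mod (ℚ^×)²; places V = {2, 3, 5, 7, 11, 13, 17, 19, 29, ∞}.
(a,b)_19: α=2, u≡6; β=2, v≡17 (mod 19); (6|19)=+1, (17|19)=+1; sign (−1)^0·+1^2·+1^2 = +1.
(a,b)_29: α=-2, u≡7; β=-2, v≡15 (mod 29); (7|29)=+1, (15|29)=-1; sign (−1)^0·+1^-2·-1^-2 = +1.
(a,b)_11: α=1, u≡10; β=1, v≡2 (mod 11); (10|11)=-1, (2|11)=-1; sign (−1)^1·-1^1·-1^1 = -1.
(a,b)_2: α=5, β=4; u≡3, v≡3 (mod 8); ε(u)ε(v)=1·1, αω(v)=5·1, βω(u)=4·1; sum ≡ 0  ⇒  +1.
(a,b)_17: α=-2, u≡13; β=0, v≡12 (mod 17); (13|17)=+1, (12|17)=-1; sign (−1)^0·+1^0·-1^-2 = +1.
(a,b)_3: α=4, u≡2; β=2, v≡2 (mod 3); (2|3)=-1, (2|3)=-1; sign (−1)^0·-1^2·-1^4 = +1.
(a,b)_7: α=3, u≡5; β=3, v≡5 (mod 7); (5|7)=-1, (5|7)=-1; sign (−1)^1·-1^3·-1^3 = -1.
(a,b)_∞: sgn(-154)=−, sgn(-5005)=−, so -1.
(a,b)_13: α=-2, u≡6; β=-1, v≡5 (mod 13); (6|13)=-1, (5|13)=-1; sign (−1)^0·-1^-1·-1^-2 = -1.
(a,b)_5: α=0, u≡4; β=1, v≡1 (mod 5); (4|5)=+1, (1|5)=+1; sign (−1)^0·+1^1·+1^0 = +1.
(-154, -5005 / ℚ) ramifies at {7, 11, 13, ∞}: a division algebra.

[7, 11, 13, inf]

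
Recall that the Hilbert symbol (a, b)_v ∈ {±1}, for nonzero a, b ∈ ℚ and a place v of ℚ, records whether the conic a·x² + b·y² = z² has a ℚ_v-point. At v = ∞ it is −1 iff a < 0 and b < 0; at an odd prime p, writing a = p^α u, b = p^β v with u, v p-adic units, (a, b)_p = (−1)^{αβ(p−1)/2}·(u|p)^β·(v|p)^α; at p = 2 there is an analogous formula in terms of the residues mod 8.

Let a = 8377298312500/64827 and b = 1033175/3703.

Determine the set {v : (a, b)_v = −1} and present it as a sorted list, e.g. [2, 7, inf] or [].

Mod squares: a ≡ 39, b ≡ 1001. Check v ∈ {∞, 2, 3, 5, 7, 11, 13, 17, 19, 23}.
v=17: a=17^0·(≡7), b=17^2·(≡4) mod 17; (7|17)=-1, (4|17)=+1; (−1)^{0·2·8}·(-1)^2·(+1)^0 = +1.
v=2: v_2(a)=2, v_2(b)=0; units ≡ 7, 1 (mod 8); ε·ε+αω+βω = 1·0+2·0+0·0 ≡ 0  ⇒  (a,b)_2 = +1.
v=23: a=23^0·(≡16), b=23^-2·(≡12) mod 23; (16|23)=+1, (12|23)=+1; (−1)^{0·-2·11}·(+1)^-2·(+1)^0 = +1.
v=5: a=5^6·(≡1), b=5^2·(≡4) mod 5; (1|5)=+1, (4|5)=+1; (−1)^{6·2·2}·(+1)^2·(+1)^6 = +1.
v=7: a=7^-4·(≡2), b=7^-1·(≡6) mod 7; (2|7)=+1, (6|7)=-1; (−1)^{-4·-1·3}·(+1)^-1·(-1)^-4 = +1.
v=11: a=11^0·(≡10), b=11^1·(≡1) mod 11; (10|11)=-1, (1|11)=+1; (−1)^{0·1·5}·(-1)^1·(+1)^0 = -1.
v=19: a=19^2·(≡7), b=19^0·(≡13) mod 19; (7|19)=+1, (13|19)=-1; (−1)^{2·0·9}·(+1)^0·(-1)^2 = +1.
v=13: a=13^5·(≡10), b=13^1·(≡10) mod 13; (10|13)=+1, (10|13)=+1; (−1)^{5·1·6}·(+1)^1·(+1)^5 = +1.
v=3: a=3^-3·(≡1), b=3^0·(≡2) mod 3; (1|3)=+1, (2|3)=-1; (−1)^{-3·0·1}·(+1)^0·(-1)^-3 = -1.
v=∞: 39 > 0 and 1001 > 0  ⇒  (a,b)_∞ = +1.
Ram(39, 1001) = {3, 11}; no ℚ_3-point on the conic.

[3, 11]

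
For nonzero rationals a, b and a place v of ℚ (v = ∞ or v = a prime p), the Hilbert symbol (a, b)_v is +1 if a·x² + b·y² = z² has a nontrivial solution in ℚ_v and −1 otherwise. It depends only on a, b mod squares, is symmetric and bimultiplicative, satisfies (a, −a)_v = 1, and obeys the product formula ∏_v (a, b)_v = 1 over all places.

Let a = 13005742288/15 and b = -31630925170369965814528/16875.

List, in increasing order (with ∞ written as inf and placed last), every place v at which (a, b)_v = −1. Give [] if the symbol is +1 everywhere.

[2, 3, 7, 11, 23, 29]

Mod squares: a ≡ 248834355, b ≡ -561. Check v ∈ {∞, 2, 3, 5, 7, 11, 17, 19, 23, 29}.
v=5: a=5^-1·(≡1), b=5^-4·(≡1) mod 5; (1|5)=+1, (1|5)=+1; (−1)^{-1·-4·2}·(+1)^-4·(+1)^-1 = +1.
v=23: a=23^1·(≡11), b=23^2·(≡20) mod 23; (11|23)=-1, (20|23)=-1; (−1)^{1·2·11}·(-1)^2·(-1)^1 = -1.
v=3: a=3^-1·(≡2), b=3^-3·(≡2) mod 3; (2|3)=-1, (2|3)=-1; (−1)^{-1·-3·1}·(-1)^-3·(-1)^-1 = -1.
v=2: v_2(a)=4, v_2(b)=8; units ≡ 3, 7 (mod 8); ε·ε+αω+βω = 1·1+4·0+8·1 ≡ 1  ⇒  (a,b)_2 = -1.
v=∞: 248834355 > 0 and -561 < 0  ⇒  (a,b)_∞ = +1.
v=17: a=17^1·(≡13), b=17^3·(≡4) mod 17; (13|17)=+1, (4|17)=+1; (−1)^{1·3·8}·(+1)^3·(+1)^1 = +1.
v=19: a=19^1·(≡5), b=19^2·(≡1) mod 19; (5|19)=+1, (1|19)=+1; (−1)^{1·2·9}·(+1)^2·(+1)^1 = +1.
v=7: a=7^3·(≡2), b=7^6·(≡3) mod 7; (2|7)=+1, (3|7)=-1; (−1)^{3·6·3}·(+1)^6·(-1)^3 = -1.
v=11: a=11^1·(≡4), b=11^3·(≡4) mod 11; (4|11)=+1, (4|11)=+1; (−1)^{1·3·5}·(+1)^3·(+1)^1 = -1.
v=29: a=29^1·(≡16), b=29^2·(≡26) mod 29; (16|29)=+1, (26|29)=-1; (−1)^{1·2·14}·(+1)^2·(-1)^1 = -1.
Ram(248834355, -561) = {2, 3, 7, 11, 23, 29}; no ℚ_2-point on the conic.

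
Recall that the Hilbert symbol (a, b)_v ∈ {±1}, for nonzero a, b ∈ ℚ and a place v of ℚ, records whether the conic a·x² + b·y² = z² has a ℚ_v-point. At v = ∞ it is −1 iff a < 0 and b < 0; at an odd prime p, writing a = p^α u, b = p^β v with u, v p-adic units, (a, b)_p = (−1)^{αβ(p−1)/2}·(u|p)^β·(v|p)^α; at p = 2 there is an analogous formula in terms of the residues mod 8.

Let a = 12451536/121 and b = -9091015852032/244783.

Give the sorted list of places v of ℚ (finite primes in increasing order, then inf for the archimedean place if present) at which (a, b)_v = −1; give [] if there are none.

[3, 7, 19, 41]

Mod squares: a ≡ 86469, b ≡ -431566779. Check v ∈ {∞, 2, 3, 7, 11, 17, 19, 23, 31, 37, 41}.
v=41: a=41^1·(≡16), b=41^1·(≡30) mod 41; (16|41)=+1, (30|41)=-1; (−1)^{1·1·20}·(+1)^1·(-1)^1 = -1.
v=31: a=31^0·(≡16), b=31^1·(≡16) mod 31; (16|31)=+1, (16|31)=+1; (−1)^{0·1·15}·(+1)^1·(+1)^0 = +1.
v=37: a=37^1·(≡5), b=37^1·(≡24) mod 37; (5|37)=-1, (24|37)=-1; (−1)^{1·1·18}·(-1)^1·(-1)^1 = +1.
v=11: a=11^-2·(≡9), b=11^-2·(≡4) mod 11; (9|11)=+1, (4|11)=+1; (−1)^{-2·-2·5}·(+1)^-2·(+1)^-2 = +1.
v=2: v_2(a)=4, v_2(b)=14; units ≡ 5, 5 (mod 8); ε·ε+αω+βω = 0·0+4·1+14·1 ≡ 0  ⇒  (a,b)_2 = +1.
v=∞: 86469 > 0 and -431566779 < 0  ⇒  (a,b)_∞ = +1.
v=23: a=23^0·(≡12), b=23^1·(≡2) mod 23; (12|23)=+1, (2|23)=+1; (−1)^{0·1·11}·(+1)^1·(+1)^0 = +1.
v=19: a=19^1·(≡13), b=19^1·(≡12) mod 19; (13|19)=-1, (12|19)=-1; (−1)^{1·1·9}·(-1)^1·(-1)^1 = -1.
v=17: a=17^0·(≡11), b=17^-2·(≡16) mod 17; (11|17)=-1, (16|17)=+1; (−1)^{0·-2·8}·(-1)^-2·(+1)^0 = +1.
v=3: a=3^3·(≡2), b=3^3·(≡2) mod 3; (2|3)=-1, (2|3)=-1; (−1)^{3·3·1}·(-1)^3·(-1)^3 = -1.
v=7: a=7^0·(≡3), b=7^-1·(≡3) mod 7; (3|7)=-1, (3|7)=-1; (−1)^{0·-1·3}·(-1)^-1·(-1)^0 = -1.
|Ram(86469, -431566779)| = 4, even; anisotropic at {3, 7, 19, 41}.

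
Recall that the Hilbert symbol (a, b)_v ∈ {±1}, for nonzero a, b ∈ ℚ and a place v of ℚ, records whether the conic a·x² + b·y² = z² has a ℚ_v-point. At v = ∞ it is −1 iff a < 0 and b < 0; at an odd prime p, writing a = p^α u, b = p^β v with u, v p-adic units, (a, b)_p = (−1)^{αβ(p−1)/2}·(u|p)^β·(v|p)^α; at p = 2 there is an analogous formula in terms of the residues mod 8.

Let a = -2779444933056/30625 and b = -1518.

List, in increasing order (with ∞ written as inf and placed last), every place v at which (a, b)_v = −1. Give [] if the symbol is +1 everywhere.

Mod squares: a ≡ -81719, b ≡ -1518. Check v ∈ {∞, 2, 3, 5, 7, 11, 17, 19, 23}.
v=∞: -81719 < 0 and -1518 < 0  ⇒  (a,b)_∞ = -1.
v=23: a=23^1·(≡8), b=23^1·(≡3) mod 23; (8|23)=+1, (3|23)=+1; (−1)^{1·1·11}·(+1)^1·(+1)^1 = -1.
v=5: a=5^-4·(≡1), b=5^0·(≡2) mod 5; (1|5)=+1, (2|5)=-1; (−1)^{-4·0·2}·(+1)^0·(-1)^-4 = +1.
v=17: a=17^1·(≡9), b=17^0·(≡12) mod 17; (9|17)=+1, (12|17)=-1; (−1)^{1·0·8}·(+1)^0·(-1)^1 = -1.
v=3: a=3^12·(≡1), b=3^1·(≡1) mod 3; (1|3)=+1, (1|3)=+1; (−1)^{12·1·1}·(+1)^1·(+1)^12 = +1.
v=19: a=19^1·(≡15), b=19^0·(≡2) mod 19; (15|19)=-1, (2|19)=-1; (−1)^{1·0·9}·(-1)^0·(-1)^1 = -1.
v=11: a=11^1·(≡6), b=11^1·(≡5) mod 11; (6|11)=-1, (5|11)=+1; (−1)^{1·1·5}·(-1)^1·(+1)^1 = +1.
v=2: v_2(a)=6, v_2(b)=1; units ≡ 1, 1 (mod 8); ε·ε+αω+βω = 0·0+6·0+1·0 ≡ 0  ⇒  (a,b)_2 = +1.
v=7: a=7^-2·(≡3), b=7^0·(≡1) mod 7; (3|7)=-1, (1|7)=+1; (−1)^{-2·0·3}·(-1)^0·(+1)^-2 = +1.
Ram(-81719, -1518) = {17, 19, 23, ∞}; no ℚ_17-point on the conic.

[17, 19, 23, inf]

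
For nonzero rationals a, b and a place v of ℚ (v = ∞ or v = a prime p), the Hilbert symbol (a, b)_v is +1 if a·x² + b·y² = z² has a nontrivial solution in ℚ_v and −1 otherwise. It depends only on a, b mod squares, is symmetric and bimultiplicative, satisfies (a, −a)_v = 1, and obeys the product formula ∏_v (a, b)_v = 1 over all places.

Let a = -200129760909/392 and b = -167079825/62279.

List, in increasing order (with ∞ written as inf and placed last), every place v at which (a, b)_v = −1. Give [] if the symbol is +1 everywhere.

[3, 17, 41, inf]

Mod squares: a ≡ -1520922, b ≡ -21607. Check v ∈ {∞, 2, 3, 5, 7, 11, 13, 17, 19, 31, 37, 41}.
v=31: a=31^1·(≡26), b=31^-1·(≡4) mod 31; (26|31)=-1, (4|31)=+1; (−1)^{1·-1·15}·(-1)^-1·(+1)^1 = +1.
v=11: a=11^0·(≡3), b=11^2·(≡2) mod 11; (3|11)=+1, (2|11)=-1; (−1)^{0·2·5}·(+1)^2·(-1)^0 = +1.
v=7: a=7^-2·(≡6), b=7^-2·(≡1) mod 7; (6|7)=-1, (1|7)=+1; (−1)^{-2·-2·3}·(-1)^-2·(+1)^-2 = +1.
v=3: a=3^7·(≡2), b=3^2·(≡2) mod 3; (2|3)=-1, (2|3)=-1; (−1)^{7·2·1}·(-1)^2·(-1)^7 = -1.
v=5: a=5^0·(≡3), b=5^2·(≡3) mod 5; (3|5)=-1, (3|5)=-1; (−1)^{0·2·2}·(-1)^2·(-1)^0 = +1.
v=13: a=13^1·(≡2), b=13^0·(≡4) mod 13; (2|13)=-1, (4|13)=+1; (−1)^{1·0·6}·(-1)^0·(+1)^1 = +1.
v=17: a=17^1·(≡14), b=17^1·(≡13) mod 17; (14|17)=-1, (13|17)=+1; (−1)^{1·1·8}·(-1)^1·(+1)^1 = -1.
v=∞: -1520922 < 0 and -21607 < 0  ⇒  (a,b)_∞ = -1.
v=37: a=37^1·(≡30), b=37^0·(≡28) mod 37; (30|37)=+1, (28|37)=+1; (−1)^{1·0·18}·(+1)^0·(+1)^1 = +1.
v=19: a=19^2·(≡5), b=19^2·(≡14) mod 19; (5|19)=+1, (14|19)=-1; (−1)^{2·2·9}·(+1)^2·(-1)^2 = +1.
v=41: a=41^0·(≡13), b=41^-1·(≡27) mod 41; (13|41)=-1, (27|41)=-1; (−1)^{0·-1·20}·(-1)^-1·(-1)^0 = -1.
v=2: v_2(a)=-3, v_2(b)=0; units ≡ 3, 1 (mod 8); ε·ε+αω+βω = 1·0+-3·0+0·1 ≡ 0  ⇒  (a,b)_2 = +1.
|Ram(-1520922, -21607)| = 4, even; anisotropic at {3, 17, 41, ∞}.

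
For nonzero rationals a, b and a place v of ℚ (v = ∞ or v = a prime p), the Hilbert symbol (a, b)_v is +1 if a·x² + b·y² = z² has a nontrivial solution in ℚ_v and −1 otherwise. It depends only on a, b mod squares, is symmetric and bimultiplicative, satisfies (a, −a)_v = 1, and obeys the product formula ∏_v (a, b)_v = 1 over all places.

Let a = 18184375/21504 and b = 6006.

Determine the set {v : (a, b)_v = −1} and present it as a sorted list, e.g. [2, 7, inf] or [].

[3, 7, 11, 13]

Mod squares: a ≡ 1155, b ≡ 6006. Check v ∈ {∞, 2, 3, 5, 7, 11, 13, 23}.
v=∞: 1155 > 0 and 6006 > 0  ⇒  (a,b)_∞ = +1.
v=13: a=13^0·(≡7), b=13^1·(≡7) mod 13; (7|13)=-1, (7|13)=-1; (−1)^{0·1·6}·(-1)^1·(-1)^0 = -1.
v=2: v_2(a)=-10, v_2(b)=1; units ≡ 3, 3 (mod 8); ε·ε+αω+βω = 1·1+-10·1+1·1 ≡ 0  ⇒  (a,b)_2 = +1.
v=23: a=23^2·(≡10), b=23^0·(≡3) mod 23; (10|23)=-1, (3|23)=+1; (−1)^{2·0·11}·(-1)^0·(+1)^2 = +1.
v=7: a=7^-1·(≡1), b=7^1·(≡4) mod 7; (1|7)=+1, (4|7)=+1; (−1)^{-1·1·3}·(+1)^1·(+1)^-1 = -1.
v=5: a=5^5·(≡1), b=5^0·(≡1) mod 5; (1|5)=+1, (1|5)=+1; (−1)^{5·0·2}·(+1)^0·(+1)^5 = +1.
v=3: a=3^-1·(≡1), b=3^1·(≡1) mod 3; (1|3)=+1, (1|3)=+1; (−1)^{-1·1·1}·(+1)^1·(+1)^-1 = -1.
v=11: a=11^1·(≡10), b=11^1·(≡7) mod 11; (10|11)=-1, (7|11)=-1; (−1)^{1·1·5}·(-1)^1·(-1)^1 = -1.
(1155, 6006 / ℚ) ramifies at {3, 7, 11, 13}: a division algebra.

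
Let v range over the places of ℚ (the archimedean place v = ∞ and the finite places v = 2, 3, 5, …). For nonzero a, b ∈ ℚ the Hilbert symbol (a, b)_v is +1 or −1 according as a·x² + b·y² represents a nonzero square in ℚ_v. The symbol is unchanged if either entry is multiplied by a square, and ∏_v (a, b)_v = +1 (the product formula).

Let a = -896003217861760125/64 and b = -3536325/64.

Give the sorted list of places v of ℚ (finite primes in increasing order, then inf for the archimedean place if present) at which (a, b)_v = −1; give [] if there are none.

[2, 3, 5, 19, 31, inf]

(a, b) ≡ (-415245, -93) mod (ℚ^×)²; places V = {2, 3, 5, 13, 19, 31, 47, ∞}.
(a,b)_2: α=-6, β=-6; u≡3, v≡3 (mod 8); ε(u)ε(v)=1·1, αω(v)=-6·1, βω(u)=-6·1; sum ≡ 1  ⇒  -1.
(a,b)_13: α=2, u≡12; β=2, v≡8 (mod 13); (12|13)=+1, (8|13)=-1; sign (−1)^0·+1^2·-1^2 = +1.
(a,b)_19: α=1, u≡3; β=0, v≡18 (mod 19); (3|19)=-1, (18|19)=-1; sign (−1)^0·-1^0·-1^1 = -1.
(a,b)_5: α=3, u≡1; β=2, v≡3 (mod 5); (1|5)=+1, (3|5)=-1; sign (−1)^0·+1^2·-1^3 = -1.
(a,b)_3: α=13, u≡2; β=3, v≡2 (mod 3); (2|3)=-1, (2|3)=-1; sign (−1)^1·-1^3·-1^13 = -1.
(a,b)_31: α=3, u≡16; β=1, v≡18 (mod 31); (16|31)=+1, (18|31)=+1; sign (−1)^1·+1^1·+1^3 = -1.
(a,b)_47: α=1, u≡42; β=0, v≡25 (mod 47); (42|47)=+1, (25|47)=+1; sign (−1)^0·+1^0·+1^1 = +1.
(a,b)_∞: sgn(-415245)=−, sgn(-93)=−, so -1.
|Ram(-415245, -93)| = 6, even; anisotropic at {2, 3, 5, 19, 31, ∞}.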